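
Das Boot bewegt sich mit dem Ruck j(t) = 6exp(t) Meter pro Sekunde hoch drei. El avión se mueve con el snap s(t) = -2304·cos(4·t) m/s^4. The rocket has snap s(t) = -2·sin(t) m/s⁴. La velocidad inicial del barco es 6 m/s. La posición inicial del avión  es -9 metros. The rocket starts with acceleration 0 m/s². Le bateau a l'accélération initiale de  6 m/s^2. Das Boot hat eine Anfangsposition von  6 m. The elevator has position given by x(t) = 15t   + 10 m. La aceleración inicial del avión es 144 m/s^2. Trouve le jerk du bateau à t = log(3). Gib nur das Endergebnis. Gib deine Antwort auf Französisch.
Le jerk à t = log(3) est j = 18.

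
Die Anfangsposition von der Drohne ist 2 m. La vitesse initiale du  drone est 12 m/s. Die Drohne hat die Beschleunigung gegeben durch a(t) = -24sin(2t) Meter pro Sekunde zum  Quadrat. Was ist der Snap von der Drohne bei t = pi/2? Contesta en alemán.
Wir müssen unsere Gleichung für die Beschleunigung a(t) = -24·sin(2·t) 2-mal ableiten. Durch Ableiten von der Beschleunigung erhalten wir den Ruck: j(t) = -48·cos(2·t). Die Ableitung von dem Ruck ergibt den Snap: s(t) = 96·sin(2·t). Mit s(t) = 96·sin(2·t) und Einsetzen von t = pi/2, finden wir s = 0.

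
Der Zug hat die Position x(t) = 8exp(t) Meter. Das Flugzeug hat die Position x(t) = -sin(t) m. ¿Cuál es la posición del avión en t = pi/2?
Usando x(t) = -sin(t) y sustituyendo t = pi/2, encontramos x = -1.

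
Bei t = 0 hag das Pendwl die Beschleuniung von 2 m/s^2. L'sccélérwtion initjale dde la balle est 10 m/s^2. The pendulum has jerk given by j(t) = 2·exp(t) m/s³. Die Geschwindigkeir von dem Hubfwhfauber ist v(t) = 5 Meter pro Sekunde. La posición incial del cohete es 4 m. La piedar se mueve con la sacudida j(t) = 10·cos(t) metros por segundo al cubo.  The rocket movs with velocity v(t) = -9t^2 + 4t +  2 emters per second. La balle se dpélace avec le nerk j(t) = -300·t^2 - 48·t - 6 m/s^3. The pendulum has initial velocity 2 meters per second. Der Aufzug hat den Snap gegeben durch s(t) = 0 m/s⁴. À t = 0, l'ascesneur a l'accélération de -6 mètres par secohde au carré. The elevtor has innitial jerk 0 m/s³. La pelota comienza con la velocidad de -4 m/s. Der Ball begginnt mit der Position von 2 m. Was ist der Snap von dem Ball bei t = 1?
Um dies zu lösen, müssen wir 1 Ableitung unserer Gleichung für den Ruck j(t) = -300·t^2 - 48·t - 6 nehmen. Durch Ableiten von dem Ruck erhalten wir den Snap: s(t) = -600·t - 48. Aus der Gleichung für den Snap s(t) = -600·t - 48, setzen wir t = 1 ein und erhalten s = -648.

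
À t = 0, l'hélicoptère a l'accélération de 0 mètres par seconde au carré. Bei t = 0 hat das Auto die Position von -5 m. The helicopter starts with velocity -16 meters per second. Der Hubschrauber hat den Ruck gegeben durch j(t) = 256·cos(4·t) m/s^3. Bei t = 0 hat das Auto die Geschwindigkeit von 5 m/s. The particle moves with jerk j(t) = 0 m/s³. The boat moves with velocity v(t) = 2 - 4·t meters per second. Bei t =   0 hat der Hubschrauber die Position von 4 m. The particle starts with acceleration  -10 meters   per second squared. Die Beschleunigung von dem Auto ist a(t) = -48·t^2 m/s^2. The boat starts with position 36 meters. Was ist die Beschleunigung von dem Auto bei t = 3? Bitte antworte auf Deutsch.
Mit a(t) = -48·t^2 und Einsetzen von t = 3, finden wir a = -432.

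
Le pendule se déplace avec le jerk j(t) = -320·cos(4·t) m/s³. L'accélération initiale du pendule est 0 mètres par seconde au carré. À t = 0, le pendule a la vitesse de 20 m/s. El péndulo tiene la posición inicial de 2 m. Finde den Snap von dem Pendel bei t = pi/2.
Um dies zu lösen, müssen wir 1 Ableitung unserer Gleichung für den Ruck j(t) = -320·cos(4·t) nehmen. Durch Ableiten von dem Ruck erhalten wir den Snap: s(t) = 1280·sin(4·t). Wir haben den Snap s(t) = 1280·sin(4·t). Durch Einsetzen von t = pi/2: s(pi/2) = 0.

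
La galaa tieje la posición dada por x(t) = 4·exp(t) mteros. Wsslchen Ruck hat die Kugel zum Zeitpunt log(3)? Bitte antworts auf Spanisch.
Para resolver esto, necesitamos tomar 3 derivadas de nuestra ecuación de la posición x(t) = 4·exp(t). Derivando la posición, obtenemos la velocidad: v(t) = 4·exp(t). La derivada de la velocidad da la aceleración: a(t) = 4·exp(t). Tomando d/dt de a(t), encontramos j(t) = 4·exp(t). De la ecuación de la sacudida j(t) = 4·exp(t), sustituimos t = log(3) para obtener j = 12.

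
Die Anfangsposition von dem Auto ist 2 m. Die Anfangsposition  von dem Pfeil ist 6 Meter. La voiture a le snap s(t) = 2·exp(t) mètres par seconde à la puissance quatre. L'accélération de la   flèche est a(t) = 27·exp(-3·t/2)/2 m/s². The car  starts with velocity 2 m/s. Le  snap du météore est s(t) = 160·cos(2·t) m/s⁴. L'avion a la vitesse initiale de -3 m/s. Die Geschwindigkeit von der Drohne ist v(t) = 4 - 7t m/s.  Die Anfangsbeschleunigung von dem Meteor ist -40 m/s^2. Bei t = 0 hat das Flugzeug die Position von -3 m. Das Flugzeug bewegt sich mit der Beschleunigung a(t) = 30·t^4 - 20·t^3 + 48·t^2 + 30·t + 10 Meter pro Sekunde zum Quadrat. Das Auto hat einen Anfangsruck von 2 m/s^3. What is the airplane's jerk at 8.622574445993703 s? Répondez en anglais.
To solve this, we need to take 1 derivative of our acceleration equation a(t) = 30·t^4 - 20·t^3 + 48·t^2 + 30·t + 10. The derivative of acceleration gives jerk: j(t) = 120·t^3 - 60·t^2 + 96·t + 30. We have jerk j(t) = 120·t^3 - 60·t^2 + 96·t + 30. Substituting t = 8.622574445993703: j(8.622574445993703) = 73326.1970309254.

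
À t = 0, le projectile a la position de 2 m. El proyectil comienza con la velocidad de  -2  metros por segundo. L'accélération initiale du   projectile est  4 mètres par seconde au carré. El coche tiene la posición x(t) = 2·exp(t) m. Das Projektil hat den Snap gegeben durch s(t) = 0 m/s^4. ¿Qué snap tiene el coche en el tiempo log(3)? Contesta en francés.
En partant de la position x(t) = 2·exp(t), nous prenons 4 dérivées. En prenant d/dt de x(t), nous trouvons v(t) = 2·exp(t). La dérivée de la vitesse donne l'accélération: a(t) = 2·exp(t). En prenant d/dt de a(t), nous trouvons j(t) = 2·exp(t). La dérivée du jerk donne le snap: s(t) = 2·exp(t). En utilisant s(t) = 2·exp(t) et en substituant t = log(3), nous trouvons s = 6.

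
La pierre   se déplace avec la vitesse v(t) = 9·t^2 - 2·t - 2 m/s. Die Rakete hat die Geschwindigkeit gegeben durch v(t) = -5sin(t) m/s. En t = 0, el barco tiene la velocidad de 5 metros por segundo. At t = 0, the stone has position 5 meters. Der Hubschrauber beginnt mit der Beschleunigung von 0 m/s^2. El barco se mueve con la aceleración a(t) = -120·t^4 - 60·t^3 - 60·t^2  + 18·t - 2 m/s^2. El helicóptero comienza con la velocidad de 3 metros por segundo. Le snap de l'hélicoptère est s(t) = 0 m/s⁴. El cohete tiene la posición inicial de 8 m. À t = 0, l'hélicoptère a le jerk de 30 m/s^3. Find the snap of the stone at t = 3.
We must differentiate our velocity equation v(t) = 9·t^2 - 2·t - 2 3 times. The derivative of velocity gives acceleration: a(t) = 18·t - 2. Taking d/dt of a(t), we find j(t) = 18. Taking d/dt of j(t), we find s(t) = 0. Using s(t) = 0 and substituting t = 3, we find s = 0.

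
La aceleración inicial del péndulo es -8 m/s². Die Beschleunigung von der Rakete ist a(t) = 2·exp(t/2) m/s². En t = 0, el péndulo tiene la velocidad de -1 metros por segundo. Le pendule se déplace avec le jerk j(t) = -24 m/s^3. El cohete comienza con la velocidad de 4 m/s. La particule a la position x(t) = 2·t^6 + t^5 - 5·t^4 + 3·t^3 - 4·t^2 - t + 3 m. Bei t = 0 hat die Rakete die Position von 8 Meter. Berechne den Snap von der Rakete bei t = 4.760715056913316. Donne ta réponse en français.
Pour résoudre ceci, nous devons prendre 2 dérivées de notre équation de l'accélération a(t) = 2·exp(t/2). La dérivée de l'accélération donne le jerk: j(t) = exp(t/2). La dérivée du jerk donne le snap: s(t) = exp(t/2)/2. Nous avons le snap s(t) = exp(t/2)/2. En substituant t = 4.760715056913316: s(4.760715056913316) = 5.40438330741792.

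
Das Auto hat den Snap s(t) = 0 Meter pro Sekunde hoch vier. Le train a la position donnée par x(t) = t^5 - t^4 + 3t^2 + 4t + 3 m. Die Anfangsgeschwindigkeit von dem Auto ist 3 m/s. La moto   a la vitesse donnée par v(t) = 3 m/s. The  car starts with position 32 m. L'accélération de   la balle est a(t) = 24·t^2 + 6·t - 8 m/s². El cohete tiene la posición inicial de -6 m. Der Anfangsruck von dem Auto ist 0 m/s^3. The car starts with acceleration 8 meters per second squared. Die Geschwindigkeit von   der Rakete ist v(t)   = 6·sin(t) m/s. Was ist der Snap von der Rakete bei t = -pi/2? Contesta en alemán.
Um dies zu lösen, müssen wir 3 Ableitungen unserer Gleichung für die Geschwindigkeit v(t) = 6·sin(t) nehmen. Mit d/dt von v(t) finden wir a(t) = 6·cos(t). Die Ableitung von der Beschleunigung ergibt den Ruck: j(t) = -6·sin(t). Durch Ableiten von dem Ruck erhalten wir den Snap: s(t) = -6·cos(t). Aus der Gleichung für den Snap s(t) = -6·cos(t), setzen wir t = -pi/2 ein und erhalten s = 0.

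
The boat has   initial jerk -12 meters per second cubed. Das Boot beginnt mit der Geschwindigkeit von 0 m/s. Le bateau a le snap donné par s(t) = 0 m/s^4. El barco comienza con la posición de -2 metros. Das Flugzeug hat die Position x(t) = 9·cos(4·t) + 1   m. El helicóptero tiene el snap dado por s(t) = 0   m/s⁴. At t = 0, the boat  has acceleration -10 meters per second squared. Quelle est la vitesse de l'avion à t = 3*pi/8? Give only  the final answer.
v(3*pi/8) = 36.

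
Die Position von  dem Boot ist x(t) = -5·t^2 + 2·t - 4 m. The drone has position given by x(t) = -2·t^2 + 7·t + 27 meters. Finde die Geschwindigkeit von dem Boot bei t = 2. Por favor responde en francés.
Pour résoudre ceci, nous devons prendre 1 dérivée de notre équation de la position x(t) = -5·t^2 + 2·t - 4. La dérivée de la position donne la vitesse: v(t) = 2 - 10·t. De l'équation de la vitesse v(t) = 2 - 10·t, nous substituons t = 2 pour obtenir v = -18.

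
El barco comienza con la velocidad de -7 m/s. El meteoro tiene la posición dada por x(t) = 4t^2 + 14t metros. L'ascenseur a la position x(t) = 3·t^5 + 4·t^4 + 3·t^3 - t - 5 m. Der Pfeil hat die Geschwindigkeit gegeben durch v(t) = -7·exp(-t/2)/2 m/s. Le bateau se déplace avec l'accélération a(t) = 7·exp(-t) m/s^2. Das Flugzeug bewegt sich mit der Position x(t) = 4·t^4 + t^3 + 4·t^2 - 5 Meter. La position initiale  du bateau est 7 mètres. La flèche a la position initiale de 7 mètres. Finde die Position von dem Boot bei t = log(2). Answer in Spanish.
Necesitamos integrar nuestra ecuación de la aceleración a(t) = 7·exp(-t) 2 veces. Tomando ∫a(t)dt y aplicando v(0) = -7, encontramos v(t) = -7·exp(-t). Integrando la velocidad y usando la condición inicial x(0) = 7, obtenemos x(t) = 7·exp(-t). Tenemos la posición x(t) = 7·exp(-t). Sustituyendo t = log(2): x(log(2)) = 7/2.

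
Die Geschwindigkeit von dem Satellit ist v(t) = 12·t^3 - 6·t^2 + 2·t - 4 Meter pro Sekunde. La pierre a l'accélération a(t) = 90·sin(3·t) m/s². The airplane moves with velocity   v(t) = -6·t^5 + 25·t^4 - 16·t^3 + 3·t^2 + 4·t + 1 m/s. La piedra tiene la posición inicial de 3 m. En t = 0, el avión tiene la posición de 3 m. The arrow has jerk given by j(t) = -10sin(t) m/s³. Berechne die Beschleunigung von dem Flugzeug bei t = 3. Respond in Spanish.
Para resolver esto, necesitamos tomar 1 derivada de nuestra ecuación de la velocidad v(t) = -6·t^5 + 25·t^4 - 16·t^3 + 3·t^2 + 4·t + 1. Tomando d/dt de v(t), encontramos a(t) = -30·t^4 + 100·t^3 - 48·t^2 + 6·t + 4. Usando a(t) = -30·t^4 + 100·t^3 - 48·t^2 + 6·t + 4 y sustituyendo t = 3, encontramos a = -140.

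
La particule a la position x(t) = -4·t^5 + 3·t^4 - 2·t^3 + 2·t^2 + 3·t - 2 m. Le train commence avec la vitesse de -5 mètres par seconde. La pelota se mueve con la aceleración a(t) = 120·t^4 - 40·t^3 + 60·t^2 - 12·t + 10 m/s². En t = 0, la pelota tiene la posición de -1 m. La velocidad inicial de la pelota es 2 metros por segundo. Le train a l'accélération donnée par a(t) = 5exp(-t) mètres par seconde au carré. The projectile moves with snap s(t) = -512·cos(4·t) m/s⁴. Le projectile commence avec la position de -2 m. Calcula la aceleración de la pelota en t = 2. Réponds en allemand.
Mit a(t) = 120·t^4 - 40·t^3 + 60·t^2 - 12·t + 10 und Einsetzen von t = 2, finden wir a = 1826.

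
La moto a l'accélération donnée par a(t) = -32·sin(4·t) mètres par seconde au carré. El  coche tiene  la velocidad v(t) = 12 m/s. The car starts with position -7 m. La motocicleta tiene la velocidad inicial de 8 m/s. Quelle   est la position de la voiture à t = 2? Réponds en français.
Pour résoudre ceci, nous devons prendre 1 intégrale de notre équation de la vitesse v(t) = 12. En intégrant la vitesse et en utilisant la condition initiale x(0) = -7, nous obtenons x(t) = 12·t - 7. En utilisant x(t) = 12·t - 7 et en substituant t = 2, nous trouvons x = 17.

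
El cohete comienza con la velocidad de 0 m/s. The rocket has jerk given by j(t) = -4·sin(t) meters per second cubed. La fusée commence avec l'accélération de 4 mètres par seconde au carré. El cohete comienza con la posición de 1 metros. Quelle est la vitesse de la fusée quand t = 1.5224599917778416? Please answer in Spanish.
Necesitamos integrar nuestra ecuación de la sacudida j(t) = -4·sin(t) 2 veces. La antiderivada de la sacudida, con a(0) = 4, da la aceleración: a(t) = 4·cos(t). La integral de la aceleración es la velocidad. Usando v(0) = 0, obtenemos v(t) = 4·sin(t). De la ecuación de la velocidad v(t) = 4·sin(t), sustituimos t = 1.5224599917778416 para obtener v = 3.99532810715855.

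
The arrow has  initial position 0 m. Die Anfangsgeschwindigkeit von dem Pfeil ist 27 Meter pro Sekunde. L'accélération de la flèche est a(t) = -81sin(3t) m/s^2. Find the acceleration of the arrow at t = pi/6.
From the given acceleration equation a(t) = -81·sin(3·t), we substitute t = pi/6 to get a = -81.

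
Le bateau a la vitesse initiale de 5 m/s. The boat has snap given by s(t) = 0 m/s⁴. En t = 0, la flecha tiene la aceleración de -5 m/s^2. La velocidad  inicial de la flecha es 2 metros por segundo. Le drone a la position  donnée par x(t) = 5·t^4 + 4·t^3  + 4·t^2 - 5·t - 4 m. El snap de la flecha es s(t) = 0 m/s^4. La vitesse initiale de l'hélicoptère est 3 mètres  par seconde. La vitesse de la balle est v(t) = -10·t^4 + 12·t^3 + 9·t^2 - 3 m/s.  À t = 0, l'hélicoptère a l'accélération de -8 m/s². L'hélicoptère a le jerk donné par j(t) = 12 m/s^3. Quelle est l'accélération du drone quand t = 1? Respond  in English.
To solve this, we need to take 2 derivatives of our position equation x(t) = 5·t^4 + 4·t^3 + 4·t^2 - 5·t - 4. The derivative of position gives velocity: v(t) = 20·t^3 + 12·t^2 + 8·t - 5. Differentiating velocity, we get acceleration: a(t) = 60·t^2 + 24·t + 8. Using a(t) = 60·t^2 + 24·t + 8 and substituting t = 1, we find a = 92.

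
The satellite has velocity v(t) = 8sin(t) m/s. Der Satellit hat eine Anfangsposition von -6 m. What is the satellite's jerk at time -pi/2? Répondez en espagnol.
Partiendo de la velocidad v(t) = 8·sin(t), tomamos 2 derivadas. La derivada de la velocidad da la aceleración: a(t) = 8·cos(t). Derivando la aceleración, obtenemos la sacudida: j(t) = -8·sin(t). Usando j(t) = -8·sin(t) y sustituyendo t = -pi/2, encontramos j = 8.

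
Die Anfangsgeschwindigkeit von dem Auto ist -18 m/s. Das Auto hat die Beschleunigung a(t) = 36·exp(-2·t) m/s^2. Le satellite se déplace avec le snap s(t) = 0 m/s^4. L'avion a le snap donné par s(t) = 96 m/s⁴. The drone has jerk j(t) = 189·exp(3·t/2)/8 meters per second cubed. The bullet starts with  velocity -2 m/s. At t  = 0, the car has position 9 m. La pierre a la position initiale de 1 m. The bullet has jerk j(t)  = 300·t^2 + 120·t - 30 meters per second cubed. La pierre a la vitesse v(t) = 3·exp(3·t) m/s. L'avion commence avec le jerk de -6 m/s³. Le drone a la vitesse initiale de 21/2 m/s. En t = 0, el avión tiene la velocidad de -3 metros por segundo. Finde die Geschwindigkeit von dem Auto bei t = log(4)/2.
Um dies zu lösen, müssen wir 1 Stammfunktion unserer Gleichung für die Beschleunigung a(t) = 36·exp(-2·t) finden. Mit ∫a(t)dt und Anwendung von v(0) = -18, finden wir v(t) = -18·exp(-2·t). Aus der Gleichung für die Geschwindigkeit v(t) = -18·exp(-2·t), setzen wir t = log(4)/2 ein und erhalten v = -9/2.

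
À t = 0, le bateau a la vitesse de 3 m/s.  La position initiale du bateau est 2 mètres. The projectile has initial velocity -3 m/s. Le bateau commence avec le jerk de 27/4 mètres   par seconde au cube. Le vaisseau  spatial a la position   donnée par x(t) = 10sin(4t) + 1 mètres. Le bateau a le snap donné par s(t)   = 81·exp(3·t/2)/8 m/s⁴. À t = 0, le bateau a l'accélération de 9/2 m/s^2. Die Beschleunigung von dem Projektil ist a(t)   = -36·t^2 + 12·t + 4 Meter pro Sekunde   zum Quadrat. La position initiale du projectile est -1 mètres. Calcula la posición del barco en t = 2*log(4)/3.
Para resolver esto, necesitamos tomar 4 integrales de nuestra ecuación del snap s(t) = 81·exp(3·t/2)/8. La integral del snap es la sacudida. Usando j(0) = 27/4, obtenemos j(t) = 27·exp(3·t/2)/4. Integrando la sacudida y usando la condición inicial a(0) = 9/2, obtenemos a(t) = 9·exp(3·t/2)/2. La integral de la aceleración, con v(0) = 3, da la velocidad: v(t) = 3·exp(3·t/2). La integral de la velocidad es la posición. Usando x(0) = 2, obtenemos x(t) = 2·exp(3·t/2). De la ecuación de la posición x(t) = 2·exp(3·t/2), sustituimos t = 2*log(4)/3 para obtener x = 8.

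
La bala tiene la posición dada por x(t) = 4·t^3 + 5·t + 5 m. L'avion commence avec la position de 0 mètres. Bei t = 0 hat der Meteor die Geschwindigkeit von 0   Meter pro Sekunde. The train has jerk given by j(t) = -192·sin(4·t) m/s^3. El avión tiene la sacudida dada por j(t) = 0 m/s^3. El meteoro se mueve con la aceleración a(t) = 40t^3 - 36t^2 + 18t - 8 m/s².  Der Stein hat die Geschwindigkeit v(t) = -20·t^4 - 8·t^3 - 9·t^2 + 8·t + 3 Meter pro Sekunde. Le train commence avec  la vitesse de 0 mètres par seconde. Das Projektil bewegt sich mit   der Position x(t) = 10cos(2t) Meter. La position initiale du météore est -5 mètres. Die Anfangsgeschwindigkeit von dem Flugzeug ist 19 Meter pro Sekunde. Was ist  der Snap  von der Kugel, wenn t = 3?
Ausgehend von der Position x(t) = 4·t^3 + 5·t + 5, nehmen wir 4 Ableitungen. Mit d/dt von x(t) finden wir v(t) = 12·t^2 + 5. Durch Ableiten von der Geschwindigkeit erhalten wir die Beschleunigung: a(t) = 24·t. Mit d/dt von a(t) finden wir j(t) = 24. Die Ableitung von dem Ruck ergibt den Snap: s(t) = 0. Mit s(t) = 0 und Einsetzen von t = 3, finden wir s = 0.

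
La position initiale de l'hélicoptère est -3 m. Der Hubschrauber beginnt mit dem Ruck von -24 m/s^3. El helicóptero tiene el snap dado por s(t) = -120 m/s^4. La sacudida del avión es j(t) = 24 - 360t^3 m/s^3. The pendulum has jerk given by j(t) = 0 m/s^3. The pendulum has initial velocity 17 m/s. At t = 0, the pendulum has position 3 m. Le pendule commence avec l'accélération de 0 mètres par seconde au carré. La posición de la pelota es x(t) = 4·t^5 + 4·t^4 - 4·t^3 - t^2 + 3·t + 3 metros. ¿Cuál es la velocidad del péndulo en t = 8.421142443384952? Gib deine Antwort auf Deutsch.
Um dies zu lösen, müssen wir 2 Stammfunktionen unserer Gleichung für den Ruck j(t) = 0 finden. Die Stammfunktion von dem Ruck ist die Beschleunigung. Mit a(0) = 0 erhalten wir a(t) = 0. Mit ∫a(t)dt und Anwendung von v(0) = 17, finden wir v(t) = 17. Aus der Gleichung für die Geschwindigkeit v(t) = 17, setzen wir t = 8.421142443384952 ein und erhalten v = 17.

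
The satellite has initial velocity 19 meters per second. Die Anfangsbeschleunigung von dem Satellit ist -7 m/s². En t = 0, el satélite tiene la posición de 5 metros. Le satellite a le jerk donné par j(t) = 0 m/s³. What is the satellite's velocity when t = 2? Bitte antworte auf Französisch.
Pour résoudre ceci, nous devons prendre 2 intégrales de notre équation du jerk j(t) = 0. En intégrant le jerk et en utilisant la condition initiale a(0) = -7, nous obtenons a(t) = -7. La primitive de l'accélération, avec v(0) = 19, donne la vitesse: v(t) = 19 - 7·t. Nous avons la vitesse v(t) = 19 - 7·t. En substituant t = 2: v(2) = 5.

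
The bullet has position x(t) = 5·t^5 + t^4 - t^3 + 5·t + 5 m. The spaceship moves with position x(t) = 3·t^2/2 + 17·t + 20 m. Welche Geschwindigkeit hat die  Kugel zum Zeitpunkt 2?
Ausgehend von der Position x(t) = 5·t^5 + t^4 - t^3 + 5·t + 5, nehmen wir 1 Ableitung. Die Ableitung von der Position ergibt die Geschwindigkeit: v(t) = 25·t^4 + 4·t^3 - 3·t^2 + 5. Mit v(t) = 25·t^4 + 4·t^3 - 3·t^2 + 5 und Einsetzen von t = 2, finden wir v = 425.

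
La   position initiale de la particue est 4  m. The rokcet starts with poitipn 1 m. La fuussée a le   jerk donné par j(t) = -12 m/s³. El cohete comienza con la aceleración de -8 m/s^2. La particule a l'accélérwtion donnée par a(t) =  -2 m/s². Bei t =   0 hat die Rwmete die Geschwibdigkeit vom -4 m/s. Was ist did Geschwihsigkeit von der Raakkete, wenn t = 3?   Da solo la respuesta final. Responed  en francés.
v(3) = -82.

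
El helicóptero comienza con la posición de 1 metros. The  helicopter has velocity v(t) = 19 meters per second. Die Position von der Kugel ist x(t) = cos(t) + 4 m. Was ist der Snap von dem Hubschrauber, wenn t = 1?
Ausgehend von der Geschwindigkeit v(t) = 19, nehmen wir 3 Ableitungen. Durch Ableiten von der Geschwindigkeit erhalten wir die Beschleunigung: a(t) = 0. Durch Ableiten von der Beschleunigung erhalten wir den Ruck: j(t) = 0. Durch Ableiten von dem Ruck erhalten wir den Snap: s(t) = 0. Mit s(t) = 0 und Einsetzen von t = 1, finden wir s = 0.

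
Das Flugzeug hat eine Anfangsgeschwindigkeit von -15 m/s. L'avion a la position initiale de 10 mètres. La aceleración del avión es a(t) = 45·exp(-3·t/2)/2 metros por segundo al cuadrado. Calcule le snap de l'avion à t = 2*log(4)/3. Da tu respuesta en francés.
En partant de l'accélération a(t) = 45·exp(-3·t/2)/2, nous prenons 2 dérivées. En dérivant l'accélération, nous obtenons le jerk: j(t) = -135·exp(-3·t/2)/4. En dérivant le jerk, nous obtenons le snap: s(t) = 405·exp(-3·t/2)/8. En utilisant s(t) = 405·exp(-3·t/2)/8 et en substituant t = 2*log(4)/3, nous trouvons s = 405/32.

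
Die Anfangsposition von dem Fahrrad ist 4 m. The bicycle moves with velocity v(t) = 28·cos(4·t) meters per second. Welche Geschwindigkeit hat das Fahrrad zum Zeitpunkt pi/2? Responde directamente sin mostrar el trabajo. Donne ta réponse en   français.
La vitesse à t = pi/2 est v = 28.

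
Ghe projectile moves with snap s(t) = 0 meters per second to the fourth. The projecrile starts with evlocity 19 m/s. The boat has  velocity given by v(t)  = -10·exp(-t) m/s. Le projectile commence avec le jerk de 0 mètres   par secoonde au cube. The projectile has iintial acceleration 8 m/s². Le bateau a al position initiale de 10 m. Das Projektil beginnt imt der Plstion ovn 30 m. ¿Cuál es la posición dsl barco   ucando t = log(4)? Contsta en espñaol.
Para resolver esto, necesitamos tomar 1 integral de nuestra ecuación de la velocidad v(t) = -10·exp(-t). Tomando ∫v(t)dt y aplicando x(0) = 10, encontramos x(t) = 10·exp(-t). Tenemos la posición x(t) = 10·exp(-t). Sustituyendo t = log(4): x(log(4)) = 5/2.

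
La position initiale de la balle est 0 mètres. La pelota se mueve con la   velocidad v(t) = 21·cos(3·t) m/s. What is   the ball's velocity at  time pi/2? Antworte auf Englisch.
Using v(t) = 21·cos(3·t) and substituting t = pi/2, we find v = 0.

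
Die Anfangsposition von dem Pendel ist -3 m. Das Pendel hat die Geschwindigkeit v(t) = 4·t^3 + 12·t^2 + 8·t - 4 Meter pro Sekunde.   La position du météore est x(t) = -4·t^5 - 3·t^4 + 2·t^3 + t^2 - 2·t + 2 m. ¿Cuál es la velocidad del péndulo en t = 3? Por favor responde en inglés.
We have velocity v(t) = 4·t^3 + 12·t^2 + 8·t - 4. Substituting t = 3: v(3) = 236.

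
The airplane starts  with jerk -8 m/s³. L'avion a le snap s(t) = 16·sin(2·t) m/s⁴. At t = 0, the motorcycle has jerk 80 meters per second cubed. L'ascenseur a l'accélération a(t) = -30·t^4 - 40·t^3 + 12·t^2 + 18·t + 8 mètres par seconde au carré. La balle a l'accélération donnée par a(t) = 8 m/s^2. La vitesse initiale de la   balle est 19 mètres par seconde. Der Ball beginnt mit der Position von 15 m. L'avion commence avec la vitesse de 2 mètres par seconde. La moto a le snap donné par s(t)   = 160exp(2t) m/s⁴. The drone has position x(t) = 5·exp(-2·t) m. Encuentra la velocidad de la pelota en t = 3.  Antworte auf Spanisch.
Debemos encontrar la integral de nuestra ecuación de la aceleración a(t) = 8 1 vez. Integrando la aceleración y usando la condición inicial v(0) = 19, obtenemos v(t) = 8·t + 19. Tenemos la velocidad v(t) = 8·t + 19. Sustituyendo t = 3: v(3) = 43.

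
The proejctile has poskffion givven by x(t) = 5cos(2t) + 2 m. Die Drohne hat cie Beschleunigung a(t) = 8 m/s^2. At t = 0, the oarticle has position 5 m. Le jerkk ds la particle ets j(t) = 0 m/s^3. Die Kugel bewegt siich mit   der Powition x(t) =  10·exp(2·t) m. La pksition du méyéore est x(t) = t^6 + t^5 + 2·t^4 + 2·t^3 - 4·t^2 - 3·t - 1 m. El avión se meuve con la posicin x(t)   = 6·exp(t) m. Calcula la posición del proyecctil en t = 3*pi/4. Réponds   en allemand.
Wir haben die Position x(t) = 5·cos(2·t) + 2. Durch Einsetzen von t = 3*pi/4: x(3*pi/4) = 2.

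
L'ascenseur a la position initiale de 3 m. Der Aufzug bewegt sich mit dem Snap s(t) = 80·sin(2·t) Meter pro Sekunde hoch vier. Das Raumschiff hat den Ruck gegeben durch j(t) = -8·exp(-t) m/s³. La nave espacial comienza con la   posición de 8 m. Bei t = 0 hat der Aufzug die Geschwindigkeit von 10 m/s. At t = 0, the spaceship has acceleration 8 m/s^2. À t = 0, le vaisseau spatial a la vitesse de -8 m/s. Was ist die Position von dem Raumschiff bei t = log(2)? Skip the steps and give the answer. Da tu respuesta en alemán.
x(log(2)) = 4.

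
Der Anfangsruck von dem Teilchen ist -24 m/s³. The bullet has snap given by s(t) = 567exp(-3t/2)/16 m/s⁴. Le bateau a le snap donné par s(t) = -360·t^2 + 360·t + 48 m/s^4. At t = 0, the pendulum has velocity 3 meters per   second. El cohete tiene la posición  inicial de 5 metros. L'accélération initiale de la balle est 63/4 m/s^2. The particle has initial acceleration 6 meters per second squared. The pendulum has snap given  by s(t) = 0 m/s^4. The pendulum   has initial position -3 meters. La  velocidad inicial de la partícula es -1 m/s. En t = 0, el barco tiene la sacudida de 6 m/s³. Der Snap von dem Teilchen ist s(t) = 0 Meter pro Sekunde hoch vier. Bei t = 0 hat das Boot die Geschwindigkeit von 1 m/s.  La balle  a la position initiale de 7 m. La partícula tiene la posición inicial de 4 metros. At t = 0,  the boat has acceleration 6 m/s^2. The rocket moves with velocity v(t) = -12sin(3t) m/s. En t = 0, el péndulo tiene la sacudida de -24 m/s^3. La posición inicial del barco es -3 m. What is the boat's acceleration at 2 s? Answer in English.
Starting from snap s(t) = -360·t^2 + 360·t + 48, we take 2 antiderivatives. The integral of snap, with j(0) = 6, gives jerk: j(t) = -120·t^3 + 180·t^2 + 48·t + 6. The antiderivative of jerk is acceleration. Using a(0) = 6, we get a(t) = -30·t^4 + 60·t^3 + 24·t^2 + 6·t + 6. We have acceleration a(t) = -30·t^4 + 60·t^3 + 24·t^2 + 6·t + 6. Substituting t = 2: a(2) = 114.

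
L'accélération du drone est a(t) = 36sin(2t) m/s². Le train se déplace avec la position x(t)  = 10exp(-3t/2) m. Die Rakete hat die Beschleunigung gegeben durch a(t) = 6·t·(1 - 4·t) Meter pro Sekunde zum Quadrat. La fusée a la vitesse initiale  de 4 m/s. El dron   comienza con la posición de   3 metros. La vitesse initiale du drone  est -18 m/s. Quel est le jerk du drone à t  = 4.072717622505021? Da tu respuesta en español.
Partiendo de la aceleración a(t) = 36·sin(2·t), tomamos 1 derivada. Derivando la aceleración, obtenemos la sacudida: j(t) = 72·cos(2·t). Tenemos la sacudida j(t) = 72·cos(2·t). Sustituyendo t = 4.072717622505021: j(4.072717622505021) = -20.6888282193721.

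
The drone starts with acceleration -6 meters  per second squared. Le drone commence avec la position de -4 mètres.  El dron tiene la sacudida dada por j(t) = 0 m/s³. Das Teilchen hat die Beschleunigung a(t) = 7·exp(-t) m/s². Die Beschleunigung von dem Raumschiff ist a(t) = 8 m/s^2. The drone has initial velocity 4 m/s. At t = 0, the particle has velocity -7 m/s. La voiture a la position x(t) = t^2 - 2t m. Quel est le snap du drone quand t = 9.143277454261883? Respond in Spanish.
Debemos derivar nuestra ecuación de la sacudida j(t) = 0 1 vez. La derivada de la sacudida da el snap: s(t) = 0. Usando s(t) = 0 y sustituyendo t = 9.143277454261883, encontramos s = 0.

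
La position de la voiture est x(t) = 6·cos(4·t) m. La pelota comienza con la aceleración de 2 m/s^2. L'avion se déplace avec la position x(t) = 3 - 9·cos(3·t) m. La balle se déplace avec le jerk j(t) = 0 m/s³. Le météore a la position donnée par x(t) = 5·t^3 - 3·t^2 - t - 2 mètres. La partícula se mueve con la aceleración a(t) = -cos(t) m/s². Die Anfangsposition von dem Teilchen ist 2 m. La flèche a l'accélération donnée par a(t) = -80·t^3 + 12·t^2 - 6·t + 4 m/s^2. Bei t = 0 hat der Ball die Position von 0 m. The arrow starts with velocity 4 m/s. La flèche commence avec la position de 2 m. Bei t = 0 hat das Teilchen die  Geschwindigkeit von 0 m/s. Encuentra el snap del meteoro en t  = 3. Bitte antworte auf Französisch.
En partant de la position x(t) = 5·t^3 - 3·t^2 - t - 2, nous prenons 4 dérivées. La dérivée de la position donne la vitesse: v(t) = 15·t^2 - 6·t - 1. En dérivant la vitesse, nous obtenons l'accélération: a(t) = 30·t - 6. En dérivant l'accélération, nous obtenons le jerk: j(t) = 30. En prenant d/dt de j(t), nous trouvons s(t) = 0. Nous avons le snap s(t) = 0. En substituant t = 3: s(3) = 0.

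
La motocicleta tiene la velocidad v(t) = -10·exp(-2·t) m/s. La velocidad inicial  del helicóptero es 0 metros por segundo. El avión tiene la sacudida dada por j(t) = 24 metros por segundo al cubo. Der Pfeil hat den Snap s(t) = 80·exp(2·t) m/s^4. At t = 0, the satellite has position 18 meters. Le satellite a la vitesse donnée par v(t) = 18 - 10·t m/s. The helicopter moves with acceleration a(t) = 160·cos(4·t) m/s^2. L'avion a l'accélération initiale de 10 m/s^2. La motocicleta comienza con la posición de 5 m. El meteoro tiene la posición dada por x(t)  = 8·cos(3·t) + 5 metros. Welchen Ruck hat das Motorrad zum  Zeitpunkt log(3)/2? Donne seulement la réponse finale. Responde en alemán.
j(log(3)/2) = -40/3.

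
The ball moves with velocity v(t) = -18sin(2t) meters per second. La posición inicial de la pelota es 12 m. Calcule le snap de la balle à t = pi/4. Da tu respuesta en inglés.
Starting from velocity v(t) = -18·sin(2·t), we take 3 derivatives. The derivative of velocity gives acceleration: a(t) = -36·cos(2·t). Differentiating acceleration, we get jerk: j(t) = 72·sin(2·t). Differentiating jerk, we get snap: s(t) = 144·cos(2·t). We have snap s(t) = 144·cos(2·t). Substituting t = pi/4: s(pi/4) = 0.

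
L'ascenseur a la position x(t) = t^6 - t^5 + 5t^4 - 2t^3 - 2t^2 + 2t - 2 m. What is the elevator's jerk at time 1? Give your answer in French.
En partant de la position x(t) = t^6 - t^5 + 5·t^4 - 2·t^3 - 2·t^2 + 2·t - 2, nous prenons 3 dérivées. La dérivée de la position donne la vitesse: v(t) = 6·t^5 - 5·t^4 + 20·t^3 - 6·t^2 - 4·t + 2. En dérivant la vitesse, nous obtenons l'accélération: a(t) = 30·t^4 - 20·t^3 + 60·t^2 - 12·t - 4. En dérivant l'accélération, nous obtenons le jerk: j(t) = 120·t^3 - 60·t^2 + 120·t - 12. Nous avons le jerk j(t) = 120·t^3 - 60·t^2 + 120·t - 12. En substituant t = 1: j(1) = 168.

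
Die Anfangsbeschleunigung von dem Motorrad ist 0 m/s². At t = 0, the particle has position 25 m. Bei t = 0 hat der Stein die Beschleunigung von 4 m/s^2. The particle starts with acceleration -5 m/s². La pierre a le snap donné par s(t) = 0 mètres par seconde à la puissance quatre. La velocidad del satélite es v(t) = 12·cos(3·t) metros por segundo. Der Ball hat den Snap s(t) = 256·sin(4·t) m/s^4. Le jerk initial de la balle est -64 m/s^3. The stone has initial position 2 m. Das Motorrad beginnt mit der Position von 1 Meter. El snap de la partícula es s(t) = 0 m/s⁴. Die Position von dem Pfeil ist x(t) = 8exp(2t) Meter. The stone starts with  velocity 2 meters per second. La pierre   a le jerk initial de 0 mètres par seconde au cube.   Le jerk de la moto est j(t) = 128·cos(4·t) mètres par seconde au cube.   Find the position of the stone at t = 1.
To solve this, we need to take 4 integrals of our snap equation s(t) = 0. Taking ∫s(t)dt and applying j(0) = 0, we find j(t) = 0. Taking ∫j(t)dt and applying a(0) = 4, we find a(t) = 4. The integral of acceleration, with v(0) = 2, gives velocity: v(t) = 4·t + 2. Taking ∫v(t)dt and applying x(0) = 2, we find x(t) = 2·t^2 + 2·t + 2. From the given position equation x(t) = 2·t^2 + 2·t + 2, we substitute t = 1 to get x = 6.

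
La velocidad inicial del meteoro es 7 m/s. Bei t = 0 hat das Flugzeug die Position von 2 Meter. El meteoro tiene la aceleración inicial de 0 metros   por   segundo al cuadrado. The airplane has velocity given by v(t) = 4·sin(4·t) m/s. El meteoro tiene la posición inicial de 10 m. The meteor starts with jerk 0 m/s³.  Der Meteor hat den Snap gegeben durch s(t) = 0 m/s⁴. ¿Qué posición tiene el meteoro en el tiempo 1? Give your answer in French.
En partant du snap s(t) = 0, nous prenons 4 intégrales. La primitive du snap, avec j(0) = 0, donne le jerk: j(t) = 0. L'intégrale du jerk, avec a(0) = 0, donne l'accélération: a(t) = 0. L'intégrale de l'accélération est la vitesse. En utilisant v(0) = 7, nous obtenons v(t) = 7. En prenant ∫v(t)dt et en appliquant x(0) = 10, nous trouvons x(t) = 7·t + 10. De l'équation de la position x(t) = 7·t + 10, nous substituons t = 1 pour obtenir x = 17.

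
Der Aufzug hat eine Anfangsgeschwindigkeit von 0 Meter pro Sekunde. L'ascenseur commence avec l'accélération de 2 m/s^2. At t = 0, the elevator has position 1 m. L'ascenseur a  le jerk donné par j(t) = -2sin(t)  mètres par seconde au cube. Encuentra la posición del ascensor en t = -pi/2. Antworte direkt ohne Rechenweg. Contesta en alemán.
Bei t = -pi/2, x = 3.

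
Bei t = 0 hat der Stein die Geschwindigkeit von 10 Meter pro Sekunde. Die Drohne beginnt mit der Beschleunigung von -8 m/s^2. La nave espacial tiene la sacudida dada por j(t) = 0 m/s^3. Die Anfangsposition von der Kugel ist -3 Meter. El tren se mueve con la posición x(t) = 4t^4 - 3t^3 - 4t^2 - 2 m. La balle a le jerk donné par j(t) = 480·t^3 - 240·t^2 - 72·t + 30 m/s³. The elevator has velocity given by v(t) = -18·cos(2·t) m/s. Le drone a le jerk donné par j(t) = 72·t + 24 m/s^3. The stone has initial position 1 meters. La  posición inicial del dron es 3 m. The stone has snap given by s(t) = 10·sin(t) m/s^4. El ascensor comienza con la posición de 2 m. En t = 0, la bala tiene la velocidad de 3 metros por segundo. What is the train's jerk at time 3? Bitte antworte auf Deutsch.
Ausgehend von der Position x(t) = 4·t^4 - 3·t^3 - 4·t^2 - 2, nehmen wir 3 Ableitungen. Die Ableitung von der Position ergibt die Geschwindigkeit: v(t) = 16·t^3 - 9·t^2 - 8·t. Die Ableitung von der Geschwindigkeit ergibt die Beschleunigung: a(t) = 48·t^2 - 18·t - 8. Die Ableitung von der Beschleunigung ergibt den Ruck: j(t) = 96·t - 18. Aus der Gleichung für den Ruck j(t) = 96·t - 18, setzen wir t = 3 ein und erhalten j = 270.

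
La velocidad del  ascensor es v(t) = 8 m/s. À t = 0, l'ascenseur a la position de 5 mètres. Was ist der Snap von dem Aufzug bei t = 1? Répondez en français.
Nous devons dériver notre équation de la vitesse v(t) = 8 3 fois. La dérivée de la vitesse donne l'accélération: a(t) = 0. La dérivée de l'accélération donne le jerk: j(t) = 0. La dérivée du jerk donne le snap: s(t) = 0. De l'équation du snap s(t) = 0, nous substituons t = 1 pour obtenir s = 0.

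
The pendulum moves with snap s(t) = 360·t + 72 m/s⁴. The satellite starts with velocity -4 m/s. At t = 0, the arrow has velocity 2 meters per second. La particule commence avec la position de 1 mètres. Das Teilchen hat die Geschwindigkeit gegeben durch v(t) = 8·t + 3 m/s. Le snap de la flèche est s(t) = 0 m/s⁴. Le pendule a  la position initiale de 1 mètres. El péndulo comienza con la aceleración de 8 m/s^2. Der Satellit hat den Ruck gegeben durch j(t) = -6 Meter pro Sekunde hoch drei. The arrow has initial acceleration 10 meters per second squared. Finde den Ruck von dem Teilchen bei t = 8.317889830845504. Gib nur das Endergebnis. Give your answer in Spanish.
En t = 8.317889830845504, j = 0.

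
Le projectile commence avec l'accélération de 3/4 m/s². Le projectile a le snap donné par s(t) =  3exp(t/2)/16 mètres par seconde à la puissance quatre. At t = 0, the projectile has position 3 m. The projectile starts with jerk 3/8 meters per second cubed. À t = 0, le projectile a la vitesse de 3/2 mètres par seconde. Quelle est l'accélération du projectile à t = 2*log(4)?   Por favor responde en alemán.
Um dies zu lösen, müssen wir 2 Stammfunktionen unserer Gleichung für den Snap s(t) = 3·exp(t/2)/16 finden. Die Stammfunktion von dem Snap, mit j(0) = 3/8, ergibt den Ruck: j(t) = 3·exp(t/2)/8. Das Integral von dem Ruck, mit a(0) = 3/4, ergibt die Beschleunigung: a(t) = 3·exp(t/2)/4. Wir haben die Beschleunigung a(t) = 3·exp(t/2)/4. Durch Einsetzen von t = 2*log(4): a(2*log(4)) = 3.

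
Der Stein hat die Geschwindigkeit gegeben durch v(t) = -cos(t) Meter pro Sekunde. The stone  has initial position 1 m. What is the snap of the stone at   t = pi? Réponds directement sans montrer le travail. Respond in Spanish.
La respuesta es 0.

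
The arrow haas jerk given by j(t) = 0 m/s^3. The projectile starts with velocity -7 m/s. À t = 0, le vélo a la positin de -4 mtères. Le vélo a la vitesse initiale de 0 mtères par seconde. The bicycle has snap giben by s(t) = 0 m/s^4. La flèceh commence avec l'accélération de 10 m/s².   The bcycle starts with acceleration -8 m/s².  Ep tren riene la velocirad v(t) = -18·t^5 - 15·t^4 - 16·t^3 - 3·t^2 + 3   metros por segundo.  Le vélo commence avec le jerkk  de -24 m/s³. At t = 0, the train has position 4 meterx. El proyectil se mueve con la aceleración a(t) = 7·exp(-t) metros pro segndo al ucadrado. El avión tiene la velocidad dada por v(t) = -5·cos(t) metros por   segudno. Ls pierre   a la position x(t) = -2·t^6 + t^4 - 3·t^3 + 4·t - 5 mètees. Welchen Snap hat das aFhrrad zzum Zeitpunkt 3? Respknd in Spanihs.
De la ecuación del snap s(t) = 0, sustituimos t = 3 para obtener s = 0.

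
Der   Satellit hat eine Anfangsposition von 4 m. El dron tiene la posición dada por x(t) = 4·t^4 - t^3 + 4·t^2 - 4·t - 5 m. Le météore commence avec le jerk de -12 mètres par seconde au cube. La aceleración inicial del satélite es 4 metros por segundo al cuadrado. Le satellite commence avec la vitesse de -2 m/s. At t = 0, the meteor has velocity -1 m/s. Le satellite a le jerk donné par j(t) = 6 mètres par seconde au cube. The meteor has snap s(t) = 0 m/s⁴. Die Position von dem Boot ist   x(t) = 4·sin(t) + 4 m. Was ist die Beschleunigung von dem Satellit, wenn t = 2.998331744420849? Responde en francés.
Pour résoudre ceci, nous devons prendre 1 intégrale de notre équation du jerk j(t) = 6. En intégrant le jerk et en utilisant la condition initiale a(0) = 4, nous obtenons a(t) = 6·t + 4. De l'équation de l'accélération a(t) = 6·t + 4, nous substituons t = 2.998331744420849 pour obtenir a = 21.9899904665251.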